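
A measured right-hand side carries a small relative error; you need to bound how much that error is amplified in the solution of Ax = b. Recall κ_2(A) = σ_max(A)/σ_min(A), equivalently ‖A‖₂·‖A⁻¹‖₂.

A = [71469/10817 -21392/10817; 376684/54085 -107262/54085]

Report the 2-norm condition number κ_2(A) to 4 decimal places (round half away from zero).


149.2000

M = AᵀA = [320554441/3478225 -93490488/3478225; -93490488/3478225 27283684/3478225]. tr(M)=13913525/139129, det(M)=62500/139129
λ_max, λ_min = (13913525/139129 ± √193551395675625/19356878641)/2 = 100, 625/139129
κ = σ_max/σ_min = 10/(25/373) = 149.2000


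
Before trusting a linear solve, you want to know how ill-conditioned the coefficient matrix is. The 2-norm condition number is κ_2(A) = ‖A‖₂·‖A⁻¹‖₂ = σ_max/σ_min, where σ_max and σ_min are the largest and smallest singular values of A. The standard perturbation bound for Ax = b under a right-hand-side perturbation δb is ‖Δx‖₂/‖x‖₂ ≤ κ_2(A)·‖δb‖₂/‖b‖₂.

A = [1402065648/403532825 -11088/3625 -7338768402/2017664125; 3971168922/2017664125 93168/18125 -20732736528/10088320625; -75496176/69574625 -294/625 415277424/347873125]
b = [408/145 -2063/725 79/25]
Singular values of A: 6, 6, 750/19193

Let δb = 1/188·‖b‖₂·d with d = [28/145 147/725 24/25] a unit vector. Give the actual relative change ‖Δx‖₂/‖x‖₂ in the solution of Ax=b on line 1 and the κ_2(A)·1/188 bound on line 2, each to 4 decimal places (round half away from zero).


largest singular value 6, smallest 750/19193
condition number: 6 ÷ (750/19193) = 153.5440
worst-case relative error ≤ 153.5440 × 1/188 = 0.8167
solve Ax = b  →  x = [55.6119 -0.6867 52.9269]
2-norm of b is 5.0990; of x, 76.7751
δb = ε·‖b‖·d = [0.0052 0.0055 0.0260]; solving A·Δx = δb gives ‖Δx‖ = 0.6941
dividing the unrounded norms, ‖Δx‖/‖x‖ = 0.0090
realised/bound (from unrounded values) ≈ 0.0111

0.0090
0.8167


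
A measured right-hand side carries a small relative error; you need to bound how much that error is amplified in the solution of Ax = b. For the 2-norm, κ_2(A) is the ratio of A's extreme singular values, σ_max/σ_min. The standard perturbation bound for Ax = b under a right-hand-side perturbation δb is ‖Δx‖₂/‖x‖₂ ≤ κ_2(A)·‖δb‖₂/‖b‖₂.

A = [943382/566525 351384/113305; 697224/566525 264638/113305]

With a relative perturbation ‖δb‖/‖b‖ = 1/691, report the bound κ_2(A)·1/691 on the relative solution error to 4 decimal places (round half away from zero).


M = AᵀA = [55043636164/12838023025 20640052224/2567604605; 20640052224/2567604605 7740159460/513520921]. tr(M)=860026376/44422225, det(M)=234256/44422225
char-poly roots: 484/25 and 484/1776889
κ_2(A) = √(λ_max/λ_min) = √((484/25) / (484/1776889)) = 266.6000
worst-case relative error ≤ 266.6000 × 1/691 = 0.3858

0.3858


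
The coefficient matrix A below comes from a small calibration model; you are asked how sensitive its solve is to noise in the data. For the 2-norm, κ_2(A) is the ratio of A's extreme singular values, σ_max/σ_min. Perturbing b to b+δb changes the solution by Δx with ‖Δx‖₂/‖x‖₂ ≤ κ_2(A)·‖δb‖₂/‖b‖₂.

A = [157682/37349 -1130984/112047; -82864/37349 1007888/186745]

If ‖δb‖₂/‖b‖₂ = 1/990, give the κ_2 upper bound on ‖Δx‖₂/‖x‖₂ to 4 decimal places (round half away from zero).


0.3969

AᵀA = [109792580/4826809 -3952359824/72402135; -3952359824/72402135 142286035264/1086032025]; tr = 988102756/6426225, det = 984064/6426225
char-poly roots: 3844/25 and 256/257049
so κ_2 = √((3844/25) / (256/257049)) = 392.9250
κ_2(A)·‖δb‖/‖b‖ = 0.3969


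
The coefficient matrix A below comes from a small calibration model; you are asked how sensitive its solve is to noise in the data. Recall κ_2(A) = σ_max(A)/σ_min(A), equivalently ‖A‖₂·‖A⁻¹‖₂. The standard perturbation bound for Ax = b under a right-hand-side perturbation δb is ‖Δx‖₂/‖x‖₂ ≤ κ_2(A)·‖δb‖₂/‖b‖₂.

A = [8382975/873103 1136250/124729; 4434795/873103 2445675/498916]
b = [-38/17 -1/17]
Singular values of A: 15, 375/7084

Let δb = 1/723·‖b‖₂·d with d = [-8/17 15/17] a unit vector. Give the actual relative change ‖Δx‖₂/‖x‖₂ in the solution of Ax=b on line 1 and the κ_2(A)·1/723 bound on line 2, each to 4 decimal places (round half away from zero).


from the listed singular values, σ₁ = 15, σ_n = 375/7084
κ = σ_max/σ_min = 15/(375/7084) = 283.3600
perturbation bound = 283.3600·1/723 = 0.3919
solve Ax = b  →  x = [-13.1246 13.5875]
2-norm of b is 2.2361; of x, 18.8911
re-solving with b+δb shifts x by Δx of norm 0.0584
realised ‖Δx‖/‖x‖ = 0.0031
tightness: 0.0031 against a bound of 0.3919 (unrounded ratio ≈ 0.0079)

0.0031
0.3919


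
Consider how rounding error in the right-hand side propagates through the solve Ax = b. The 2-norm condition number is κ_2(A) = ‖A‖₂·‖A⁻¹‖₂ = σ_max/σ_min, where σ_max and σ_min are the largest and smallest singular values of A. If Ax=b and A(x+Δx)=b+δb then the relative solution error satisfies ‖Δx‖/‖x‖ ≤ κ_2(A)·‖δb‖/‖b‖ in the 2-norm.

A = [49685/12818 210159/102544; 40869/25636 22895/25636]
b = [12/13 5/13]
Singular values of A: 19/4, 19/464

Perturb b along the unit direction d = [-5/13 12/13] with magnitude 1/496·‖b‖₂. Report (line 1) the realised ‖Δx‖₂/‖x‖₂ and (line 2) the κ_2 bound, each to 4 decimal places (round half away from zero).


0.2339
0.2339

largest singular value 19/4, smallest 19/464
κ = σ_max/σ_min = (19/4)/(19/464) = 116.0000
κ_2(A)·‖δb‖/‖b‖ = 0.2339
solve Ax = b  →  x = [0.1858 0.0991]
2-norm of b is 1.0000; of x, 0.2105
re-solving with b+δb shifts x by Δx of norm 0.0492
realised ‖Δx‖/‖x‖ = 0.2339
tightness: 0.2339 against a bound of 0.2339; the bound is attained (ratio 1)


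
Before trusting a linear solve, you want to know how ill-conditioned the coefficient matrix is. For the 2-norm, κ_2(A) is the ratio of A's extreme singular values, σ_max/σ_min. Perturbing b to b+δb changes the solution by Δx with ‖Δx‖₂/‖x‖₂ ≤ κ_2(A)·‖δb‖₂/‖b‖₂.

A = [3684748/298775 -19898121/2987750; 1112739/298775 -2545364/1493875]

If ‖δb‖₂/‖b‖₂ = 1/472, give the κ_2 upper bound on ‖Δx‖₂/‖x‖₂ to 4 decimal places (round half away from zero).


0.1192

form AᵀA = [23704889449/142826401 -63187370514/714132005; -63187370514/714132005 674961169441/14282640100] with trace 10537889669/49420900 and determinant 28398241/1976836
λ_max, λ_min = (10537889669/49420900 ± √110906772013153239561/2442425356810000)/2 = 5329/25, 133225/1976836
κ_2(A) = √(λ_max/λ_min) = √((5329/25) / (133225/1976836)) = 56.2400
worst-case relative error ≤ 56.2400 × 1/472 = 0.1192


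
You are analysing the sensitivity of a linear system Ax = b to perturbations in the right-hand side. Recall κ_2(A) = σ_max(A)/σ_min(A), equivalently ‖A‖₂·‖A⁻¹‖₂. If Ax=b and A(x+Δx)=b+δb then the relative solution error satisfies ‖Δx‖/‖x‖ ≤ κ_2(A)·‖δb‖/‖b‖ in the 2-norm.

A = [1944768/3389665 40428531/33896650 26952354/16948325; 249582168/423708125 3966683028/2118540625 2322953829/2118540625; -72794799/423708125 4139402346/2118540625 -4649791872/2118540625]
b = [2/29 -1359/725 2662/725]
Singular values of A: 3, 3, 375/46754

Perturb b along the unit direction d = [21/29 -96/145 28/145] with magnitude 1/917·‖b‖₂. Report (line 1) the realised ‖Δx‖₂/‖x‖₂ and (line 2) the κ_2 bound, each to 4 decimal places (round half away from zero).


0.0022
0.4079

from the listed singular values, σ₁ = 3, σ_n = 375/46754
κ_2(A) = 3 / (375/46754) = 374.0320
perturbation bound = 374.0320·1/917 = 0.4079
solve Ax = b  →  x = [-239.5671 42.3076 54.7434]
2-norm of b is 4.1231; of x, 249.3576
Δx = A⁻¹·δb where δb = 1/917·4.1231·d; ‖Δx‖ = 0.5606
dividing the unrounded norms, ‖Δx‖/‖x‖ = 0.0022
so the bound overstates the realised error by a factor of ≈ 181.4343 (computed from the unrounded values)


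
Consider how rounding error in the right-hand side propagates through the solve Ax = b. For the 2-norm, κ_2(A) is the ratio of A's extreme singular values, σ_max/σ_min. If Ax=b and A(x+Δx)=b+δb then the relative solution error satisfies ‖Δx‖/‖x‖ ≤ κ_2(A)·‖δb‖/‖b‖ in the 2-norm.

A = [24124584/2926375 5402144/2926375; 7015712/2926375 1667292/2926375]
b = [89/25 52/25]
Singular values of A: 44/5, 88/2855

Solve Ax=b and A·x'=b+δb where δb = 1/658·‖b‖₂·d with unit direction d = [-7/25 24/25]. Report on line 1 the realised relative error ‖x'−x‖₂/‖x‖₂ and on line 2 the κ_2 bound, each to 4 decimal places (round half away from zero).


0.0063
0.4339

from the listed singular values, σ₁ = 44/5, σ_n = 88/2855
condition number: (44/5) ÷ (88/2855) = 285.5000
perturbation bound = 285.5000·1/658 = 0.4339
solve Ax = b  →  x = [-6.6782 31.7517]
‖b‖₂ = 4.1231 and ‖x‖₂ = 32.4464
with δb = [-0.0018 0.0060], A·Δx = δb → ‖Δx‖ = 0.2033
relative error = 0.0063
so the bound overstates the realised error by a factor of ≈ 69.2507 (computed from the unrounded values)


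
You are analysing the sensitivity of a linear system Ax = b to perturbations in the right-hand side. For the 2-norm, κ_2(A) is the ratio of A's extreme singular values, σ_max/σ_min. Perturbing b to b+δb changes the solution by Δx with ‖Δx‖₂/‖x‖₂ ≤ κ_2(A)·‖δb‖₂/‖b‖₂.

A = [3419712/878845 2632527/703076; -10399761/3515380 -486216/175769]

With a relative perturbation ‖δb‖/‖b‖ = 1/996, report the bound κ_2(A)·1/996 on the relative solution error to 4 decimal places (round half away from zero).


form AᵀA = [11810636458569/494315861776 702950718330/30894741361; 702950718330/30894741361 10712694384225/494315861776] with trace 13390803117/293885768 and determinant 922640625/9404344576
λ_max, λ_min = (13390803117/293885768 ± √11204982140604603129/5398052789559364)/2 = 729/16, 1265625/587771536
so κ_2 = √((729/16) / (1265625/587771536)) = 145.4640
κ_2(A)·‖δb‖/‖b‖ = 0.1460

0.1460


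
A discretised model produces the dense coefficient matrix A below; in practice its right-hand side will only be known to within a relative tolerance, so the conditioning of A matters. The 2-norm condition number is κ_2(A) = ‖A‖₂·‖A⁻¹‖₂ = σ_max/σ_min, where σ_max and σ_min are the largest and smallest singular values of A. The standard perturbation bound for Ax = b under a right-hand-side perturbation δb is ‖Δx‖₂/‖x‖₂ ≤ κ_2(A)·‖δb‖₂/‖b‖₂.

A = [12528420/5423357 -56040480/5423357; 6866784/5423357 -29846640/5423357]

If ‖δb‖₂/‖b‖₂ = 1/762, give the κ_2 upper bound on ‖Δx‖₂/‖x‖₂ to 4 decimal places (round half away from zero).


0.5106

form AᵀA = [706276921104/101774398441 -3138578202240/101774398441; -3138578202240/101774398441 13949333280000/101774398441] with trace 8718387984/60543961 and determinant 8294400/60543961
eigenvalues of AᵀA: λ = (tr ± √(tr²−4·det))/2 = 144, 57600/60543961
κ = σ_max/σ_min = 12/(240/7781) = 389.0500
bound on ‖Δx‖/‖x‖: κ·ε = 389.0500·1/762 = 0.5106


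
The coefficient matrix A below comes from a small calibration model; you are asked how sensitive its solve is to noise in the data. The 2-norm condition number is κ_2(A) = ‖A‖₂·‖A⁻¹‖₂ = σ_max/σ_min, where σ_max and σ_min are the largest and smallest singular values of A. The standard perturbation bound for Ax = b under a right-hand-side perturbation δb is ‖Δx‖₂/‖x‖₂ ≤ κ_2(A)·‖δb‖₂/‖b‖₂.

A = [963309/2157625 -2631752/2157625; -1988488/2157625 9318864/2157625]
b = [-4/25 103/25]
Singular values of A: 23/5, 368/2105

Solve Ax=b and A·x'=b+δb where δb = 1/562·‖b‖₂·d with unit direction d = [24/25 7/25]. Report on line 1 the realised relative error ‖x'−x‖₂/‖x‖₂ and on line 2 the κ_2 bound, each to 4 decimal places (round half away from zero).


σ_max = 23/5, σ_min = 368/2105
condition number: (23/5) ÷ (368/2105) = 26.3125
perturbation bound = 26.3125·1/562 = 0.0468
solve Ax = b  →  x = [5.3897 2.1040]
‖b‖ = 4.1231, ‖x‖ = 5.7858
δb = ε·‖b‖·d = [0.0070 0.0021]; solving A·Δx = δb gives ‖Δx‖ = 0.0420
dividing the unrounded norms, ‖Δx‖/‖x‖ = 0.0073
realised/bound (from unrounded values) ≈ 0.1549

0.0073
0.0468


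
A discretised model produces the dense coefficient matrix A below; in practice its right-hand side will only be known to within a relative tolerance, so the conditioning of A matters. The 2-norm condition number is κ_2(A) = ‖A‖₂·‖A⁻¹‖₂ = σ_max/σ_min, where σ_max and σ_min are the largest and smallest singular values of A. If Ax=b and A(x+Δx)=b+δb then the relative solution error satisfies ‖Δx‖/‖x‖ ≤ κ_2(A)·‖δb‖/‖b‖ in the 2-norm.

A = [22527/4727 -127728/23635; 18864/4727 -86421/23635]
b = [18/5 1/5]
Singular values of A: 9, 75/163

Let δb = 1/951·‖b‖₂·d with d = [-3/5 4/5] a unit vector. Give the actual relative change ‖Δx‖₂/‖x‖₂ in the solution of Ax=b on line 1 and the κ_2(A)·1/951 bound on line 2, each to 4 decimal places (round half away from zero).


0.0019
0.0206

σ_max = 9, σ_min = 75/163
κ_2(A) = 9 / (75/163) = 19.5600
worst-case relative error ≤ 19.5600 × 1/951 = 0.0206
solve Ax = b  →  x = [-2.9177 -3.2391]
‖b‖₂ = 3.6056 and ‖x‖₂ = 4.3594
re-solving with b+δb shifts x by Δx of norm 0.0082
realised ‖Δx‖/‖x‖ = 0.0019
so the bound overstates the realised error by a factor of ≈ 10.8818 (computed from the unrounded values)


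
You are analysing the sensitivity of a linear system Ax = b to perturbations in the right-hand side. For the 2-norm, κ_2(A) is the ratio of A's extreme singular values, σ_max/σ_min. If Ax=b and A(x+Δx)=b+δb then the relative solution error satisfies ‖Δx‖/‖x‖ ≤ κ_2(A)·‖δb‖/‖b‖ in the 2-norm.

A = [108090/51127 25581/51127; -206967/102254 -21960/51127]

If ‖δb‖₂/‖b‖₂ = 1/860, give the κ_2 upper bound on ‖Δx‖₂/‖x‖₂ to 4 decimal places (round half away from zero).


M = AᵀA = [106503129/12432676 5989950/3108169; 5989950/3108169 1351521/3108169]. tr(M)=66573/7396, det(M)=81/7396
λ_max, λ_min = (66573/7396 ± √4429568025/54700816)/2 = 9, 9/7396
σ_max=√9=3, σ_min=√(9/7396)=(3/86) → κ = 86.0000
perturbation bound = 86.0000·1/860 = 0.1000

0.1000


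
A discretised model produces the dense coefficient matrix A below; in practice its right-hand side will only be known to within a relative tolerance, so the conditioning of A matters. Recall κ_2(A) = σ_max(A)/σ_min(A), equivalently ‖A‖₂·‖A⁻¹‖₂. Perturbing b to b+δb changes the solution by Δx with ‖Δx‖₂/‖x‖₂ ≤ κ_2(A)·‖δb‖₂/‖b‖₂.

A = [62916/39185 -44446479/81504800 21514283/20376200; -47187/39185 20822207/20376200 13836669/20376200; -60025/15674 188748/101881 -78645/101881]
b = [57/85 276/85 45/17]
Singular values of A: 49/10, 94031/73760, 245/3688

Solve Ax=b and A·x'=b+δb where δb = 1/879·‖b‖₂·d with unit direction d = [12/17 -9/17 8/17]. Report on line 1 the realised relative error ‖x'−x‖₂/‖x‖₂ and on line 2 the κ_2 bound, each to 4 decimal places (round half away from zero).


σ_max = 49/10, σ_min = 245/3688
κ_2(A) = (49/10) / (245/3688) = 73.7600
perturbation bound = 73.7600·1/879 = 0.0839
solve Ax = b  →  x = [-0.5402 1.1711 2.0614]
‖b‖ = 4.2426, ‖x‖ = 2.4316
with δb = [0.0034 -0.0026 0.0023], A·Δx = δb → ‖Δx‖ = 0.0727
dividing the unrounded norms, ‖Δx‖/‖x‖ = 0.0299
tightness: 0.0299 against a bound of 0.0839 (unrounded ratio ≈ 0.3561)

0.0299
0.0839


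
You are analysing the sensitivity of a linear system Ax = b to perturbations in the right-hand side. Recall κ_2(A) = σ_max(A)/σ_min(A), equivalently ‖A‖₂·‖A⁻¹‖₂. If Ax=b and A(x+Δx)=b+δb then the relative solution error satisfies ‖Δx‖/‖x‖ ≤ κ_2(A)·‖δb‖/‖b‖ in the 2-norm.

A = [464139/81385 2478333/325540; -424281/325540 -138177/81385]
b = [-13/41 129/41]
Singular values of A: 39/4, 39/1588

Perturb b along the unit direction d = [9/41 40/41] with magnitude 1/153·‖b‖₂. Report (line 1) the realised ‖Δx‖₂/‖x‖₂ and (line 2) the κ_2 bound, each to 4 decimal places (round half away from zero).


σ_max = 39/4, σ_min = 39/1588
κ_2(A) = (39/4) / (39/1588) = 397.0000
bound on ‖Δx‖/‖x‖: κ·ε = 397.0000·1/153 = 2.5948
solve Ax = b  →  x = [-97.7846 73.2103]
‖b‖ = 3.1623, ‖x‖ = 122.1539
Δx = A⁻¹·δb where δb = 1/153·3.1623·d; ‖Δx‖ = 0.8416
realised ‖Δx‖/‖x‖ = 0.0069
so the bound overstates the realised error by a factor of ≈ 376.6274 (computed from the unrounded values)

0.0069
2.5948


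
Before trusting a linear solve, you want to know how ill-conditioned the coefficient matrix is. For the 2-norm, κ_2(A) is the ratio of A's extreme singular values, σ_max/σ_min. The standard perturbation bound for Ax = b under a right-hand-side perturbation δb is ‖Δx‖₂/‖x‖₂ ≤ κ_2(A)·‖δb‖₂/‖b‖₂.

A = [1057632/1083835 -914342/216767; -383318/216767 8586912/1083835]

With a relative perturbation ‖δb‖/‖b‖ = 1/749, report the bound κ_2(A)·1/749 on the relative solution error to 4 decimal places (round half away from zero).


0.4152

AᵀA = [16580978116/4064700025 -2947097088/162588001; -2947097088/162588001 327458788996/4064700025]; tr = 204663752/2418025, det = 4477456/60450625
eigenvalues of AᵀA: λ = (tr ± √(tr²−4·det))/2 = 2116/25, 2116/2418025
κ = σ_max/σ_min = (46/5)/(46/1555) = 311.0000
perturbation bound = 311.0000·1/749 = 0.4152


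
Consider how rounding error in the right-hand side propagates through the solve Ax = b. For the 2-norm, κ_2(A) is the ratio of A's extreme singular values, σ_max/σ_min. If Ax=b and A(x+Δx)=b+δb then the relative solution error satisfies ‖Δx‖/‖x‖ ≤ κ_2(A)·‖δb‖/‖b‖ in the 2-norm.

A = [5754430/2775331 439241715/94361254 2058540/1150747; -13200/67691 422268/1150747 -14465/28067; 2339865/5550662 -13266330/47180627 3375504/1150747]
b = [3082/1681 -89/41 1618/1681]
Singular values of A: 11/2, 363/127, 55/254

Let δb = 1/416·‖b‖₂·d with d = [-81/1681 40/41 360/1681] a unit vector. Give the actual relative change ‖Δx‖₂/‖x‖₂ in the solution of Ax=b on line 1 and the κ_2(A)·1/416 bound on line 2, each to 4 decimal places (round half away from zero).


0.0036
0.0611

from the listed singular values, σ₁ = 11/2, σ_n = 55/254
κ_2(A) = (11/2) / (55/254) = 25.4000
perturbation bound = 25.4000·1/416 = 0.0611
solve Ax = b  →  x = [8.6657 -3.0030 -1.2051]
‖b‖₂ = 3.0000 and ‖x‖₂ = 9.2501
δb = ε·‖b‖·d = [-0.0003 0.0070 0.0015]; solving A·Δx = δb gives ‖Δx‖ = 0.0333
dividing the unrounded norms, ‖Δx‖/‖x‖ = 0.0036
so the bound overstates the realised error by a factor of ≈ 16.9586 (computed from the unrounded values)


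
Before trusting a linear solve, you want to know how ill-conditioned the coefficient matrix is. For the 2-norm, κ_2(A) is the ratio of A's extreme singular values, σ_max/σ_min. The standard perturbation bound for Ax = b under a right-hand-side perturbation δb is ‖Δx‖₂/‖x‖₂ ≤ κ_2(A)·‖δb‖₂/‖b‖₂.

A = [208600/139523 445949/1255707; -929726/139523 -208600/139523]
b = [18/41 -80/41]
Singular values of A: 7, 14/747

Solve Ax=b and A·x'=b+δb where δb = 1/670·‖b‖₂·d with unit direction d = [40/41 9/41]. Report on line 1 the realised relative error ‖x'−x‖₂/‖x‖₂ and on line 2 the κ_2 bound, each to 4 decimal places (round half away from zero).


largest singular value 7, smallest 14/747
condition number: 7 ÷ (14/747) = 373.5000
perturbation bound = 373.5000·1/670 = 0.5575
solve Ax = b  →  x = [0.2787 0.0627]
2-norm of b is 2.0000; of x, 0.2857
Δx = A⁻¹·δb where δb = 1/670·2.0000·d; ‖Δx‖ = 0.1593
dividing the unrounded norms, ‖Δx‖/‖x‖ = 0.5575
tightness: 0.5575 against a bound of 0.5575; the bound is attained (ratio 1)

0.5575
0.5575


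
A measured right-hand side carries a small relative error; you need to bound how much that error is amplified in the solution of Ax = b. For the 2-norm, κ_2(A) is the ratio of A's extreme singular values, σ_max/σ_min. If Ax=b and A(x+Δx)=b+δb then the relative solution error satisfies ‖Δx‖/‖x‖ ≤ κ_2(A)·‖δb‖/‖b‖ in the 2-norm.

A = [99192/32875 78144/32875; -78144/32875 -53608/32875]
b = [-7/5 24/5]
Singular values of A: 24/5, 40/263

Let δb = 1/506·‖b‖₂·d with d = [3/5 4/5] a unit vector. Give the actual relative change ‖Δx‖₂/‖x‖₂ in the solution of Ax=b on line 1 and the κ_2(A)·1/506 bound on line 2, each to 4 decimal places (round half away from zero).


0.0033
0.0624

largest singular value 24/5, smallest 40/263
κ = σ_max/σ_min = (24/5)/(40/263) = 31.5600
worst-case relative error ≤ 31.5600 × 1/506 = 0.0624
solve Ax = b  →  x = [-12.5017 15.2800]
‖b‖ = 5.0000, ‖x‖ = 19.7426
re-solving with b+δb shifts x by Δx of norm 0.0650
dividing the unrounded norms, ‖Δx‖/‖x‖ = 0.0033
so the bound overstates the realised error by a factor of ≈ 18.9529 (computed from the unrounded values)


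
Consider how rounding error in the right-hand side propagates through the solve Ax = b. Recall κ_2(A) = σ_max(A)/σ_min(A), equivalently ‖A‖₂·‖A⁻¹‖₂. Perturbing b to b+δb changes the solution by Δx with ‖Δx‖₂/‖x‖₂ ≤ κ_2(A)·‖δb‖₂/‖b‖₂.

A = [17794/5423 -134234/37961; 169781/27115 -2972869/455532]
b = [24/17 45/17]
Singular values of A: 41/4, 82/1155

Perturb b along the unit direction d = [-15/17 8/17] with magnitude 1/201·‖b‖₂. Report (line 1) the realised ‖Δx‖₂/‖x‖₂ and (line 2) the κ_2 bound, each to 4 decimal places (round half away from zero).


0.7183
0.7183

σ_max = 41/4, σ_min = 82/1155
κ_2(A) = (41/4) / (82/1155) = 144.3750
κ_2(A)·‖δb‖/‖b‖ = 0.7183
solve Ax = b  →  x = [0.2019 -0.2119]
‖b‖ = 3.0000, ‖x‖ = 0.2927
Δx = A⁻¹·δb where δb = 1/201·3.0000·d; ‖Δx‖ = 0.2102
relative error = 0.7183
tightness: 0.7183 against a bound of 0.7183; the bound is attained (ratio 1)


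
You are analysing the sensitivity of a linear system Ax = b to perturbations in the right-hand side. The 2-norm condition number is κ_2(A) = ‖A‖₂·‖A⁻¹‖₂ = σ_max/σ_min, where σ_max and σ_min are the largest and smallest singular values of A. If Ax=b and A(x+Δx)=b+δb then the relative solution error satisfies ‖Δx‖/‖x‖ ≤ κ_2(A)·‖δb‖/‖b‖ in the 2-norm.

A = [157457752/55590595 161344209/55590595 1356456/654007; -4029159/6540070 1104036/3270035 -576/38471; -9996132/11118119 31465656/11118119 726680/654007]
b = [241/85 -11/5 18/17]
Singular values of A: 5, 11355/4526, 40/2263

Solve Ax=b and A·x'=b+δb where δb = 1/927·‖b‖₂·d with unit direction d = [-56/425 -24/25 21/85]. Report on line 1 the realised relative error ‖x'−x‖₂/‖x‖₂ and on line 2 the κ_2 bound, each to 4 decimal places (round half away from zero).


0.0020
0.3052

largest singular value 5, smallest 40/2263
κ_2(A) = 5 / (40/2263) = 282.8750
bound on ‖Δx‖/‖x‖: κ·ε = 282.8750·1/927 = 0.3052
solve Ax = b  →  x = [-24.4566 -46.7031 100.1206]
‖b‖₂ = 3.7417 and ‖x‖₂ = 113.1523
Δx = A⁻¹·δb where δb = 1/927·3.7417·d; ‖Δx‖ = 0.2284
realised ‖Δx‖/‖x‖ = 0.0020
realised/bound (from unrounded values) ≈ 0.0066


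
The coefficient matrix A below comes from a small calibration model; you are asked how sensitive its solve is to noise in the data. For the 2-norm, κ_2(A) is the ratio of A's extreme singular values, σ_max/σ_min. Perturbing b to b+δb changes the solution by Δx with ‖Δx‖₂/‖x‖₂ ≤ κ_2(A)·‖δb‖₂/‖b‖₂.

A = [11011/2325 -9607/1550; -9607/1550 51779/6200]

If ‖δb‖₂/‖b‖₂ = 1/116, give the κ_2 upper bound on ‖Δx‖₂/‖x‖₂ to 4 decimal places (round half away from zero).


AᵀA = [52624741/864900 -93543359/1153200; -93543359/1153200 166311041/1537600]; tr = 93551809/553536, det = 714025/553536
eigenvalues of AᵀA: λ = (tr ± √(tr²−4·det))/2 = 169, 4225/553536
σ_max=√169=13, σ_min=√(4225/553536)=(65/744) → κ = 148.8000
κ_2(A)·‖δb‖/‖b‖ = 1.2828

1.2828


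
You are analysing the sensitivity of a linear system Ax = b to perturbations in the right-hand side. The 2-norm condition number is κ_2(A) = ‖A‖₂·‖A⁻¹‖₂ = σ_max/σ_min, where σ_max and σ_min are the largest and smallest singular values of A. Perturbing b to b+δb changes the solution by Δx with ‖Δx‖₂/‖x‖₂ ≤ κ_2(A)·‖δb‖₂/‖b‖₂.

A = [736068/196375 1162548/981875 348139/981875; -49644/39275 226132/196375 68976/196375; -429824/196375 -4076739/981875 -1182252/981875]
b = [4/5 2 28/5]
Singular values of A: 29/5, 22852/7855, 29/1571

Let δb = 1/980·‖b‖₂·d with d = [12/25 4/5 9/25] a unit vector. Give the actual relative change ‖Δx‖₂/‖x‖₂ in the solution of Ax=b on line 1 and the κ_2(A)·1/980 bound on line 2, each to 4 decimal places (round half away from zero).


σ_max = 29/5, σ_min = 29/1571
κ_2(A) = (29/5) / (29/1571) = 314.2000
worst-case relative error ≤ 314.2000 × 1/980 = 0.3206
solve Ax = b  →  x = [0.0222 -61.6077 207.7495]
‖b‖₂ = 6.0000 and ‖x‖₂ = 216.6918
with δb = [0.0029 0.0049 0.0022], A·Δx = δb → ‖Δx‖ = 0.3317
dividing the unrounded norms, ‖Δx‖/‖x‖ = 0.0015
realised/bound (from unrounded values) ≈ 0.0048

0.0015
0.3206


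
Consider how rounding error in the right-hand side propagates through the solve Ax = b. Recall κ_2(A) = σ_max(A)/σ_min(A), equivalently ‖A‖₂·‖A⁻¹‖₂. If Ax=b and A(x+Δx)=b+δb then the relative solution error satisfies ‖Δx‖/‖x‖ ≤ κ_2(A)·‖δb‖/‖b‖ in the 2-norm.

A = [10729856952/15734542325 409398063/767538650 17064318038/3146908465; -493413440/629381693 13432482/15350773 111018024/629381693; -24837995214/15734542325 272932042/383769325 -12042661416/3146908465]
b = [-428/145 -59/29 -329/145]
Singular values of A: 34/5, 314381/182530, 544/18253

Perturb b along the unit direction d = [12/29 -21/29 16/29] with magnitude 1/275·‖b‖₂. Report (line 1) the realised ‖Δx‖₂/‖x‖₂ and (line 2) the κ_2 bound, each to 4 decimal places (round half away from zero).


0.0154
0.8297

from the listed singular values, σ₁ = 34/5, σ_n = 544/18253
κ_2(A) = (34/5) / (544/18253) = 228.1625
worst-case relative error ≤ 228.1625 × 1/275 = 0.8297
solve Ax = b  →  x = [25.2349 21.4585 -5.8286]
2-norm of b is 4.2426; of x, 33.6339
δb = ε·‖b‖·d = [0.0064 -0.0112 0.0085]; solving A·Δx = δb gives ‖Δx‖ = 0.5177
relative error = 0.0154
so the bound overstates the realised error by a factor of ≈ 53.9076 (computed from the unrounded values)


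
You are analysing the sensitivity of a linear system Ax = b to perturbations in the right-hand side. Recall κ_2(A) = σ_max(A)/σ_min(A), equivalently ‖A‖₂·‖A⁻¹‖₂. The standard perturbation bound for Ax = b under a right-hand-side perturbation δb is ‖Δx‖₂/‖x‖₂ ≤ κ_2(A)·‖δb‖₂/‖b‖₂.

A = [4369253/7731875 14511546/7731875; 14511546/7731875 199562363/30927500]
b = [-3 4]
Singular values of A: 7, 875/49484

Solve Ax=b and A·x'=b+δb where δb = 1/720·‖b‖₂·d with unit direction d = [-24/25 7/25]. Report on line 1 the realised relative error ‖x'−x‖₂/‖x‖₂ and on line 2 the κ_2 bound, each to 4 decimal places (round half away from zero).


0.0017
0.5498

σ_max = 7, σ_min = 875/49484
condition number: 7 ÷ (875/49484) = 395.8720
bound on ‖Δx‖/‖x‖: κ·ε = 395.8720·1/720 = 0.5498
solve Ax = b  →  x = [-217.0441 63.7509]
‖b‖ = 5.0000, ‖x‖ = 226.2130
Δx = A⁻¹·δb where δb = 1/720·5.0000·d; ‖Δx‖ = 0.3927
realised ‖Δx‖/‖x‖ = 0.0017
tightness: 0.0017 against a bound of 0.5498 (unrounded ratio ≈ 0.0032)


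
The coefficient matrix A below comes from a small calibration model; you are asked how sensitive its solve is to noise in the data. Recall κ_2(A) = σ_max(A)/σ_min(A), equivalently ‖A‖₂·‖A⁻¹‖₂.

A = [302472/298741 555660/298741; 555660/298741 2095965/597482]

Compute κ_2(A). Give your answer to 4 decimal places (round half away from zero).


form AᵀA = [23543961552/5249775593 44140796910/5249775593; 44140796910/5249775593 331064789625/20999102372] with trace 25014155049/1235241316 and determinant 2624400/308810329
eigenvalues of AᵀA: λ = (tr ± √(tr²−4·det))/2 = 81/4, 129600/308810329
κ_2(A) = √(λ_max/λ_min) = √((81/4) / (129600/308810329)) = 219.6625

219.6625


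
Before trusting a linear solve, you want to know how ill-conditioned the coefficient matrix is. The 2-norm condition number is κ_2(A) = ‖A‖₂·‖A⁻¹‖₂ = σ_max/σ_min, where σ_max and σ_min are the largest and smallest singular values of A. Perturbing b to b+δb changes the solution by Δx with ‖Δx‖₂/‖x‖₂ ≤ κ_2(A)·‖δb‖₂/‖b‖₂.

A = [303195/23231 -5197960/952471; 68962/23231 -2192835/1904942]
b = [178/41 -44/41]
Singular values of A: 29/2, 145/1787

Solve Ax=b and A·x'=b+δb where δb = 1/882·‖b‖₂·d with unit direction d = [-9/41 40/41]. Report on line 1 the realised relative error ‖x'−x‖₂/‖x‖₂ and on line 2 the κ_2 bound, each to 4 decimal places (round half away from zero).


0.0025
0.2026

largest singular value 29/2, smallest 145/1787
condition number: (29/2) ÷ (145/1787) = 178.7000
worst-case relative error ≤ 178.7000 × 1/882 = 0.2026
solve Ax = b  →  x = [-9.2255 -22.8584]
‖b‖₂ = 4.4721 and ‖x‖₂ = 24.6498
Δx = A⁻¹·δb where δb = 1/882·4.4721·d; ‖Δx‖ = 0.0625
realised ‖Δx‖/‖x‖ = 0.0025
tightness: 0.0025 against a bound of 0.2026 (unrounded ratio ≈ 0.0125)


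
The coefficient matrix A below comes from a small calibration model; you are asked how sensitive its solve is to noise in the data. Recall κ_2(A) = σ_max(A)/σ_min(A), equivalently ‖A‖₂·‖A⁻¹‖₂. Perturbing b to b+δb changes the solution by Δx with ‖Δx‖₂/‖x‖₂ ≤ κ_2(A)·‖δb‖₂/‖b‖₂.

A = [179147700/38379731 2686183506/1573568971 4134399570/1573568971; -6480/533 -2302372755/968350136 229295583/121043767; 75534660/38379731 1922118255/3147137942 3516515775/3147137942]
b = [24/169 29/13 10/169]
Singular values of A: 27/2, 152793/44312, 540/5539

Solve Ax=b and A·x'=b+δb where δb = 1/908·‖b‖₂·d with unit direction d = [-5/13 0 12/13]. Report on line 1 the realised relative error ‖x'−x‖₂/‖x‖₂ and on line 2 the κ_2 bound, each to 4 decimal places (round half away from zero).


largest singular value 27/2, smallest 540/5539
κ_2(A) = (27/2) / (540/5539) = 138.4750
κ_2(A)·‖δb‖/‖b‖ = 0.1525
solve Ax = b  →  x = [-0.1445 0.0319 0.2901]
‖b‖₂ = 2.2361 and ‖x‖₂ = 0.3257
with δb = [-0.0009 0.0000 0.0023], A·Δx = δb → ‖Δx‖ = 0.0253
relative error = 0.0776
tightness: 0.0776 against a bound of 0.1525 (unrounded ratio ≈ 0.5086)

0.0776
0.1525


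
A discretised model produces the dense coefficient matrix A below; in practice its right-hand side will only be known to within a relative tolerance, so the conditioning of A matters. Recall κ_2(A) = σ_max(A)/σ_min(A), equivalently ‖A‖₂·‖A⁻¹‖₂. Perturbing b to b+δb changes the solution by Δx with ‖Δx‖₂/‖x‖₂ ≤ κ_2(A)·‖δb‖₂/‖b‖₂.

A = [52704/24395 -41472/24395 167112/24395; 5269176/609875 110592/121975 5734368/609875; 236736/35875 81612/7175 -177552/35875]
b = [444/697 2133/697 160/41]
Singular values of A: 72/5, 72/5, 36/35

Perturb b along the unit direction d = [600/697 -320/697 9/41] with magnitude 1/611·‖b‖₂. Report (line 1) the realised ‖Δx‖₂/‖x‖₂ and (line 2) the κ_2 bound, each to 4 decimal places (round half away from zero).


0.0229
0.0229

largest singular value 72/5, smallest 36/35
condition number: (72/5) ÷ (36/35) = 14.0000
worst-case relative error ≤ 14.0000 × 1/611 = 0.0229
solve Ax = b  →  x = [0.2583 0.2222 0.0667]
2-norm of b is 5.0000; of x, 0.3472
δb = ε·‖b‖·d = [0.0070 -0.0038 0.0018]; solving A·Δx = δb gives ‖Δx‖ = 0.0080
relative error = 0.0229
tightness: 0.0229 against a bound of 0.0229; the bound is attained (ratio 1)


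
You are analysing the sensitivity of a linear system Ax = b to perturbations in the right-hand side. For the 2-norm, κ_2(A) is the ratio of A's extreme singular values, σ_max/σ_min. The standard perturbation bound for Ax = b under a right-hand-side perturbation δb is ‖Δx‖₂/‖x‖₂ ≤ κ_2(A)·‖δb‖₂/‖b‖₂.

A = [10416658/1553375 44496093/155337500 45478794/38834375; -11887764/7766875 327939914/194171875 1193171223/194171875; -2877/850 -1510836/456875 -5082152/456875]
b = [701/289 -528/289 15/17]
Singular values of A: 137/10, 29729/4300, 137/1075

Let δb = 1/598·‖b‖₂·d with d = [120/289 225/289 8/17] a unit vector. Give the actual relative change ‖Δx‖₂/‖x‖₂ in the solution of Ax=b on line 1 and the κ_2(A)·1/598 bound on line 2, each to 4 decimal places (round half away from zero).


from the listed singular values, σ₁ = 137/10, σ_n = 137/1075
κ_2(A) = (137/10) / (137/1075) = 107.5000
κ_2(A)·‖δb‖/‖b‖ = 0.1798
solve Ax = b  →  x = [0.3961 -0.0536 -0.1839]
2-norm of b is 3.1623; of x, 0.4400
re-solving with b+δb shifts x by Δx of norm 0.0415
dividing the unrounded norms, ‖Δx‖/‖x‖ = 0.0943
so the bound overstates the realised error by a factor of ≈ 1.9063 (computed from the unrounded values)

0.0943
0.1798


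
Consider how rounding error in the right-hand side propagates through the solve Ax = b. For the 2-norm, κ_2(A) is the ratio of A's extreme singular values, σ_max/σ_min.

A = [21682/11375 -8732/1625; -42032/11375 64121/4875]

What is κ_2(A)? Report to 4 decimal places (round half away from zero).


42.0000

AᵀA = [13235492/765625 -19308376/328125; -19308376/328125 28388953/140625]; tr = 483257/2205, det = 7496644/275625
solving λ² − 483257/2205·λ + 7496644/275625 = 0 gives λ = 5476/25, 1369/11025
so κ_2 = √((5476/25) / (1369/11025)) = 42.0000


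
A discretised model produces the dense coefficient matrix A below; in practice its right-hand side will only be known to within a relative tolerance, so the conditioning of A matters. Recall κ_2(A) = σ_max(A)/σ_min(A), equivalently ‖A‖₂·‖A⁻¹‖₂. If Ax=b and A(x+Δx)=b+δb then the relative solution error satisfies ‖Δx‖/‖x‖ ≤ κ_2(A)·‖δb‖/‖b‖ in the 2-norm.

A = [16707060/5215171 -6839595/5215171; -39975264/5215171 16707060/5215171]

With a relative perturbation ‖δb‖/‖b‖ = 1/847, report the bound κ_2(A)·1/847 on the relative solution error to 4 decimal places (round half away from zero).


form AᵀA = [11107382163984/160934961889 -4628039397660/160934961889; -4628039397660/160934961889 1928437358625/160934961889] with trace 77135026761/952277881 and determinant 41990400/952277881
eigenvalues of AᵀA: λ = (tr ± √(tr²−4·det))/2 = 81, 518400/952277881
σ_max=√81=9, σ_min=√(518400/952277881)=(720/30859) → κ = 385.7375
perturbation bound = 385.7375·1/847 = 0.4554

0.4554


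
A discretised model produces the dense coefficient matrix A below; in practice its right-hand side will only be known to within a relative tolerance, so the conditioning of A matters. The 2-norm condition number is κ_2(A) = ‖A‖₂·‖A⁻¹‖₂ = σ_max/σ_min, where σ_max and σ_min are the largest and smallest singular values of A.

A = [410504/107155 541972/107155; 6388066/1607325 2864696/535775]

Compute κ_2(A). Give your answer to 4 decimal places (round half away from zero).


221.7000

M = AᵀA = [93606340516/3071930625 41600466896/1023976875; 41600466896/1023976875 18489684176/341325625]. tr(M)=10400539924/122877225, det(M)=17909824/122877225
eigenvalues of AᵀA: λ = (tr ± √(tr²−4·det))/2 = 2116/25, 8464/4915089
σ_max=√(2116/25)=(46/5), σ_min=√(8464/4915089)=(92/2217) → κ = 221.7000


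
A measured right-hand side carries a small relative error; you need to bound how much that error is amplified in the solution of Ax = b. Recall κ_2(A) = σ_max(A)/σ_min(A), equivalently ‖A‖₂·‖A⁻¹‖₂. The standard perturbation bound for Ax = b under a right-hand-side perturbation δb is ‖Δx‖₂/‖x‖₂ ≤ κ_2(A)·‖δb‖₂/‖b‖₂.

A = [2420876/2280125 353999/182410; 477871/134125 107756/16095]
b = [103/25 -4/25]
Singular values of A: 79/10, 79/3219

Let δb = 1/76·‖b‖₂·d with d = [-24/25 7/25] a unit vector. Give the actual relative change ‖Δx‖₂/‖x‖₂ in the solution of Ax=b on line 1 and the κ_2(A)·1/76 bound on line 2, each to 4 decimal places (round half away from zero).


from the listed singular values, σ₁ = 79/10, σ_n = 79/3219
κ_2(A) = (79/10) / (79/3219) = 321.9000
bound on ‖Δx‖/‖x‖: κ·ε = 321.9000·1/76 = 4.2355
solve Ax = b  →  x = [143.8719 -76.5882]
‖b‖ = 4.1231, ‖x‖ = 162.9874
re-solving with b+δb shifts x by Δx of norm 2.2106
dividing the unrounded norms, ‖Δx‖/‖x‖ = 0.0136
realised/bound (from unrounded values) ≈ 0.0032

0.0136
4.2355


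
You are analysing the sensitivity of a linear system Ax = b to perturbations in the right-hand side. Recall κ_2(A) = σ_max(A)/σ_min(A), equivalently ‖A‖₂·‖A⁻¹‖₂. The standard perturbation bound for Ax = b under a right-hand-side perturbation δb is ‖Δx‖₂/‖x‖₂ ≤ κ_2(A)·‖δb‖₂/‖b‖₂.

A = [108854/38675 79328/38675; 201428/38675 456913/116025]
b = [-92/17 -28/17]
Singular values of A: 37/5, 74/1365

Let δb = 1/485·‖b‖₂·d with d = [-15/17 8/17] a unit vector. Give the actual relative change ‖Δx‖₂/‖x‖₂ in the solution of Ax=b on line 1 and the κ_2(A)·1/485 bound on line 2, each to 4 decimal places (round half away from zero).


largest singular value 37/5, smallest 74/1365
condition number: (37/5) ÷ (74/1365) = 136.5000
perturbation bound = 136.5000·1/485 = 0.2814
solve Ax = b  →  x = [-44.7027 58.7027]
‖b‖ = 5.6569, ‖x‖ = 73.7858
δb = ε·‖b‖·d = [-0.0103 0.0055]; solving A·Δx = δb gives ‖Δx‖ = 0.2151
relative error = 0.0029
so the bound overstates the realised error by a factor of ≈ 96.5227 (computed from the unrounded values)

0.0029
0.2814


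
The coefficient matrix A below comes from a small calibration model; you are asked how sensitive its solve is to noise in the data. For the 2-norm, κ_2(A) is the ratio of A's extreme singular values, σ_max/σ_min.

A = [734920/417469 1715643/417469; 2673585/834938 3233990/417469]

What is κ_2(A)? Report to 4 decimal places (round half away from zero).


188.9000

form AᵀA = [32209295425/2412184996 19321916715/603046249; 19321916715/603046249 46374125341/603046249] with trace 1288199981/14273284 and determinant 3258025/14273284
eigenvalues of AᵀA: λ = (tr ± √(tr²−4·det))/2 = 361/4, 9025/3568321
κ_2(A) = √(λ_max/λ_min) = √((361/4) / (9025/3568321)) = 188.9000


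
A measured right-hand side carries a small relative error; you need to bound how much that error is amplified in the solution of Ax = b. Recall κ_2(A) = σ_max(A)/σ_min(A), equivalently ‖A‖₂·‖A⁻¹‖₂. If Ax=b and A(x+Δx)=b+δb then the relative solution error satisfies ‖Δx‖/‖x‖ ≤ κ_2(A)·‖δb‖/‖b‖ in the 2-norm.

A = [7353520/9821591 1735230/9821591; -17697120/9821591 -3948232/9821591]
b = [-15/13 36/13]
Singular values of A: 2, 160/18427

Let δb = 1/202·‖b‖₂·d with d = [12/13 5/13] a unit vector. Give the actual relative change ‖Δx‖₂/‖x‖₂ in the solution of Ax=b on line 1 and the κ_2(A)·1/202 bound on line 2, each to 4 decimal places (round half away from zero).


1.1403
1.1403

σ_max = 2, σ_min = 160/18427
κ = σ_max/σ_min = 2/(160/18427) = 230.3375
bound on ‖Δx‖/‖x‖: κ·ε = 230.3375·1/202 = 1.1403
solve Ax = b  →  x = [-1.4634 -0.3293]
2-norm of b is 3.0000; of x, 1.5000
with δb = [0.0137 0.0057], A·Δx = δb → ‖Δx‖ = 1.7104
realised ‖Δx‖/‖x‖ = 1.1403
so the bound is sharp here: realised error equals the bound
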